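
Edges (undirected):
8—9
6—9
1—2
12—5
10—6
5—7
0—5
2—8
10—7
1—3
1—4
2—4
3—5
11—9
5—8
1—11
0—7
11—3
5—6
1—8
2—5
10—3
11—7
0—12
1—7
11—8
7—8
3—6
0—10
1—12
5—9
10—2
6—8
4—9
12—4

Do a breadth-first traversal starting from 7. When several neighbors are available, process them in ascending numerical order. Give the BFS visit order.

Visit 7; enqueue 0, 1, 5, 8, 10, 11 → queue [0, 1, 5, 8, 10, 11]
Visit 0; enqueue 12 → queue [1, 5, 8, 10, 11, 12]
Visit 1; enqueue 2, 3, 4 → queue [5, 8, 10, 11, 12, 2, 3, 4]
Visit 5; enqueue 6, 9 → queue [8, 10, 11, 12, 2, 3, 4, 6, 9]
Visit 8 → queue [10, 11, 12, 2, 3, 4, 6, 9]
Visit 10 → queue [11, 12, 2, 3, 4, 6, 9]
Visit 11 → queue [12, 2, 3, 4, 6, 9]
Visit 12 → queue [2, 3, 4, 6, 9]
Visit 2 → queue [3, 4, 6, 9]
Visit 3 → queue [4, 6, 9]
Visit 4 → queue [6, 9]
Visit 6 → queue [9]
Visit 9 → queue []

7 -> 0 -> 1 -> 5 -> 8 -> 10 -> 11 -> 12 -> 2 -> 3 -> 4 -> 6 -> 9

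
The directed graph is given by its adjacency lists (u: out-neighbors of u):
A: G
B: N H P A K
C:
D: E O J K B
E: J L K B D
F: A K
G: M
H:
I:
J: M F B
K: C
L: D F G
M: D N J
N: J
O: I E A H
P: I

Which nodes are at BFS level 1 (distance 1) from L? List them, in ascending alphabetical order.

D, F, G

Level 0: L
Level 1: D, F, G
Level 2: A, B, E, J, K, M, O
Level 3: C, H, I, N, P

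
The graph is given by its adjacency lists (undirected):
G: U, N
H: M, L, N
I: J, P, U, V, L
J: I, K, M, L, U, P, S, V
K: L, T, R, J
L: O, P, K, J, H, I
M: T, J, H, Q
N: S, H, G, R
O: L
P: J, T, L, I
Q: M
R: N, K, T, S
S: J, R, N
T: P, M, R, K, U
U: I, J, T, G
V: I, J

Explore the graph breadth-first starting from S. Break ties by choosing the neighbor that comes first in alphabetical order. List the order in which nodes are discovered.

Visit S; enqueue J, N, R → queue [J, N, R]
Visit J; enqueue I, K, L, M, P, U, V → queue [N, R, I, K, L, M, P, U, V]
Visit N; enqueue G, H → queue [R, I, K, L, M, P, U, V, G, H]
Visit R; enqueue T → queue [I, K, L, M, P, U, V, G, H, T]
Visit I → queue [K, L, M, P, U, V, G, H, T]
Visit K → queue [L, M, P, U, V, G, H, T]
Visit L; enqueue O → queue [M, P, U, V, G, H, T, O]
Visit M; enqueue Q → queue [P, U, V, G, H, T, O, Q]
Visit P → queue [U, V, G, H, T, O, Q]
Visit U → queue [V, G, H, T, O, Q]
Visit V → queue [G, H, T, O, Q]
Visit G → queue [H, T, O, Q]
Visit H → queue [T, O, Q]
Visit T → queue [O, Q]
Visit O → queue [Q]
Visit Q → queue []

S, J, N, R, I, K, L, M, P, U, V, G, H, T, O, Q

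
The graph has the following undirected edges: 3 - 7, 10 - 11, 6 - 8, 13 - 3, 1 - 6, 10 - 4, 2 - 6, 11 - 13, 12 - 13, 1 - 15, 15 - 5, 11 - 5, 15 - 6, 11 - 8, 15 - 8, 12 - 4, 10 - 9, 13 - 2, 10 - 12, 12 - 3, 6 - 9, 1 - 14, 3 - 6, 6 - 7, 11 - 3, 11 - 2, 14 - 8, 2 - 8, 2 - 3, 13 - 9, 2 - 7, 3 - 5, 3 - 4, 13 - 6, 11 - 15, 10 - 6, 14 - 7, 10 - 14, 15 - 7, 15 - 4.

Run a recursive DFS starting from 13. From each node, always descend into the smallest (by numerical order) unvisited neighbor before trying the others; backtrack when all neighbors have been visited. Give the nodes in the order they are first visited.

Visit 13
13 → 2
2 → 3
3 → 4
4 → 10
10 → 6
6 → 1
1 → 14
14 → 7
7 → 15
15 → 5
5 → 11
11 → 8
6 → 9
10 → 12

13, 2, 3, 4, 10, 6, 1, 14, 7, 15, 5, 11, 8, 9, 12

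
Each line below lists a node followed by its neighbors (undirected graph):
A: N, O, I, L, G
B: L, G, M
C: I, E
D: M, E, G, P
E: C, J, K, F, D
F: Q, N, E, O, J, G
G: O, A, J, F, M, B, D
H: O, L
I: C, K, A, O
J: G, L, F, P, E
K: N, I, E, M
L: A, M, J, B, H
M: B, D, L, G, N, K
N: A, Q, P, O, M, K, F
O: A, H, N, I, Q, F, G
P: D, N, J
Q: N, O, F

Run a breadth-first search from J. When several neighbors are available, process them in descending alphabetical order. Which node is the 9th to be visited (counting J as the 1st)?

M

Visit J; enqueue P, L, G, F, E → queue [P, L, G, F, E]
Visit P; enqueue N, D → queue [L, G, F, E, N, D]
Visit L; enqueue M, H, B, A → queue [G, F, E, N, D, M, H, B, A]
Visit G; enqueue O → queue [F, E, N, D, M, H, B, A, O]
Visit F; enqueue Q → queue [E, N, D, M, H, B, A, O, Q]
Visit E; enqueue K, C → queue [N, D, M, H, B, A, O, Q, K, C]
Visit N → queue [D, M, H, B, A, O, Q, K, C]
Visit D → queue [M, H, B, A, O, Q, K, C]
Visit M → queue [H, B, A, O, Q, K, C]
Visit H → queue [B, A, O, Q, K, C]
Visit B → queue [A, O, Q, K, C]
Visit A; enqueue I → queue [O, Q, K, C, I]
Visit O → queue [Q, K, C, I]
Visit Q → queue [K, C, I]
Visit K → queue [C, I]
Visit C → queue [I]
Visit I → queue []

Visit order: J, P, L, G, F, E, N, D, M, H, B, A, O, Q, K, C, I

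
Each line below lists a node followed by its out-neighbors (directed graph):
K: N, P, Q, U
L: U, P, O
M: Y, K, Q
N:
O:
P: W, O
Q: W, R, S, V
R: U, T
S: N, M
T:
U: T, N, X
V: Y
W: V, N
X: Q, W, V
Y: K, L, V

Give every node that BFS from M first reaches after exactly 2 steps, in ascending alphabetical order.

L, N, P, R, S, U, V, W

Level 0: M
Level 1: K, Q, Y
Level 2: L, N, P, R, S, U, V, W
Level 3: O, T, X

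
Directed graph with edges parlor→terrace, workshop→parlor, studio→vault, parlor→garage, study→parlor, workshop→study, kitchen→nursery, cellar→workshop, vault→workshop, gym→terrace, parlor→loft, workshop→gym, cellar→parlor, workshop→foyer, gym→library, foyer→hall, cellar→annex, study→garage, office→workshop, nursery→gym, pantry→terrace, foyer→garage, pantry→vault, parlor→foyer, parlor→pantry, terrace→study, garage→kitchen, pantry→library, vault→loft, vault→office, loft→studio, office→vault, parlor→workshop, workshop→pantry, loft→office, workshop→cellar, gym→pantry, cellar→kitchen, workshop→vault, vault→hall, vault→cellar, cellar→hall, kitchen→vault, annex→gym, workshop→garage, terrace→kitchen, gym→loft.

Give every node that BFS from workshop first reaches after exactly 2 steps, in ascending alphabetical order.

Level 0: workshop
Level 1: cellar, foyer, garage, gym, pantry, parlor, study, vault
Level 2: annex, hall, kitchen, library, loft, office, terrace
Level 3: nursery, studio

annex, hall, kitchen, library, loft, office, terrace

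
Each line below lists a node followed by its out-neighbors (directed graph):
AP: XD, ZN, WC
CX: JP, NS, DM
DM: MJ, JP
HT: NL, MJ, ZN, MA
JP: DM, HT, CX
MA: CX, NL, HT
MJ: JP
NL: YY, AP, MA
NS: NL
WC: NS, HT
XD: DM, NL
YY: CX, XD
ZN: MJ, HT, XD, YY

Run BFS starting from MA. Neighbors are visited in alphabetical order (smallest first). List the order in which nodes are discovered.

Visit MA; enqueue CX, HT, NL → queue [CX, HT, NL]
Visit CX; enqueue DM, JP, NS → queue [HT, NL, DM, JP, NS]
Visit HT; enqueue MJ, ZN → queue [NL, DM, JP, NS, MJ, ZN]
Visit NL; enqueue AP, YY → queue [DM, JP, NS, MJ, ZN, AP, YY]
Visit DM → queue [JP, NS, MJ, ZN, AP, YY]
Visit JP → queue [NS, MJ, ZN, AP, YY]
Visit NS → queue [MJ, ZN, AP, YY]
Visit MJ → queue [ZN, AP, YY]
Visit ZN; enqueue XD → queue [AP, YY, XD]
Visit AP; enqueue WC → queue [YY, XD, WC]
Visit YY → queue [XD, WC]
Visit XD → queue [WC]
Visit WC → queue []

MA -> CX -> HT -> NL -> DM -> JP -> NS -> MJ -> ZN -> AP -> YY -> XD -> WC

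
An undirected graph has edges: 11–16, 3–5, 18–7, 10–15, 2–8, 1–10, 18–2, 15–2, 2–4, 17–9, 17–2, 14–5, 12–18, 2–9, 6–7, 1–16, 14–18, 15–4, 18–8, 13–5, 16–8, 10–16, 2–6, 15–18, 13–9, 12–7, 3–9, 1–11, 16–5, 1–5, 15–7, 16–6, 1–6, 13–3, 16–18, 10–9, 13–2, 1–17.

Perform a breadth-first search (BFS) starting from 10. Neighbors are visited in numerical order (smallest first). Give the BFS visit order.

10 1 9 15 16 5 6 11 17 2 3 13 4 7 18 8 14 12

Visit 10; enqueue 1, 9, 15, 16 → queue [1, 9, 15, 16]
Visit 1; enqueue 5, 6, 11, 17 → queue [9, 15, 16, 5, 6, 11, 17]
Visit 9; enqueue 2, 3, 13 → queue [15, 16, 5, 6, 11, 17, 2, 3, 13]
Visit 15; enqueue 4, 7, 18 → queue [16, 5, 6, 11, 17, 2, 3, 13, 4, 7, 18]
Visit 16; enqueue 8 → queue [5, 6, 11, 17, 2, 3, 13, 4, 7, 18, 8]
Visit 5; enqueue 14 → queue [6, 11, 17, 2, 3, 13, 4, 7, 18, 8, 14]
Visit 6 → queue [11, 17, 2, 3, 13, 4, 7, 18, 8, 14]
Visit 11 → queue [17, 2, 3, 13, 4, 7, 18, 8, 14]
Visit 17 → queue [2, 3, 13, 4, 7, 18, 8, 14]
Visit 2 → queue [3, 13, 4, 7, 18, 8, 14]
Visit 3 → queue [13, 4, 7, 18, 8, 14]
Visit 13 → queue [4, 7, 18, 8, 14]
Visit 4 → queue [7, 18, 8, 14]
Visit 7; enqueue 12 → queue [18, 8, 14, 12]
Visit 18 → queue [8, 14, 12]
Visit 8 → queue [14, 12]
Visit 14 → queue [12]
Visit 12 → queue []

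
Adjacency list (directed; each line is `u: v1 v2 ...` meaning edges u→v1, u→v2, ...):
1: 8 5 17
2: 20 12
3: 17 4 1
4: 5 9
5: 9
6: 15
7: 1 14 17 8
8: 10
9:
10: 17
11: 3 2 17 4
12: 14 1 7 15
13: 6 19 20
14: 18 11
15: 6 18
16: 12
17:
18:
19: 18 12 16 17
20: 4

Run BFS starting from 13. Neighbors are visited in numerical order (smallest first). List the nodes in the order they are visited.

13 → 6 → 19 → 20 → 15 → 12 → 16 → 17 → 18 → 4 → 1 → 7 → 14 → 5 → 9 → 8 → 11 → 10 → 2 → 3

Visit 13; enqueue 6, 19, 20 → queue [6, 19, 20]
Visit 6; enqueue 15 → queue [19, 20, 15]
Visit 19; enqueue 12, 16, 17, 18 → queue [20, 15, 12, 16, 17, 18]
Visit 20; enqueue 4 → queue [15, 12, 16, 17, 18, 4]
Visit 15 → queue [12, 16, 17, 18, 4]
Visit 12; enqueue 1, 7, 14 → queue [16, 17, 18, 4, 1, 7, 14]
Visit 16 → queue [17, 18, 4, 1, 7, 14]
Visit 17 → queue [18, 4, 1, 7, 14]
Visit 18 → queue [4, 1, 7, 14]
Visit 4; enqueue 5, 9 → queue [1, 7, 14, 5, 9]
Visit 1; enqueue 8 → queue [7, 14, 5, 9, 8]
Visit 7 → queue [14, 5, 9, 8]
Visit 14; enqueue 11 → queue [5, 9, 8, 11]
Visit 5 → queue [9, 8, 11]
Visit 9 → queue [8, 11]
Visit 8; enqueue 10 → queue [11, 10]
Visit 11; enqueue 2, 3 → queue [10, 2, 3]
Visit 10 → queue [2, 3]
Visit 2 → queue [3]
Visit 3 → queue []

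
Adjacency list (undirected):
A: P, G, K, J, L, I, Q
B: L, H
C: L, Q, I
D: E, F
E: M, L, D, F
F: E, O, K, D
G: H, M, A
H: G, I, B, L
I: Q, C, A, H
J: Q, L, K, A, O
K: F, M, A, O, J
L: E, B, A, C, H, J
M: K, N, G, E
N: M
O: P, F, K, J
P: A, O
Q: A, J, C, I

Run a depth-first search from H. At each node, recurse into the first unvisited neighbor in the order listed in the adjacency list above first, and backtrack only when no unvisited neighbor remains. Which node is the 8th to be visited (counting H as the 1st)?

Visit H
H → G
G → M
M → K
K → F
F → E
E → L
L → B
L → A
A → P
P → O
O → J
J → Q
Q → C
C → I
E → D
M → N

Visit order: H, G, M, K, F, E, L, B, A, P, O, J, Q, C, I, D, N

B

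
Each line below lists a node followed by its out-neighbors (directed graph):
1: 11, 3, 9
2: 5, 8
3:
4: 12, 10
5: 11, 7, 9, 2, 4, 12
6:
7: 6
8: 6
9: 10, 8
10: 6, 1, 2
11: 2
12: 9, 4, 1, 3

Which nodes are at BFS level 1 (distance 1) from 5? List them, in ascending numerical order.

2, 4, 7, 9, 11, 12

Level 0: 5
Level 1: 2, 4, 7, 9, 11, 12
Level 2: 1, 3, 6, 8, 10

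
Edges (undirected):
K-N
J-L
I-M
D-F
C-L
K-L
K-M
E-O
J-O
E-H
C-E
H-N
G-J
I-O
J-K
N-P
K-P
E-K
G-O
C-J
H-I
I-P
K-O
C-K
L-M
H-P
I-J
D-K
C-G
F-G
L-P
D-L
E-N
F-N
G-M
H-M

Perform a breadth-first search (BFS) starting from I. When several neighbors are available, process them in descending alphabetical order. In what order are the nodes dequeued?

I, P, O, M, J, H, N, L, K, G, E, C, F, D

Visit I; enqueue P, O, M, J, H → queue [P, O, M, J, H]
Visit P; enqueue N, L, K → queue [O, M, J, H, N, L, K]
Visit O; enqueue G, E → queue [M, J, H, N, L, K, G, E]
Visit M → queue [J, H, N, L, K, G, E]
Visit J; enqueue C → queue [H, N, L, K, G, E, C]
Visit H → queue [N, L, K, G, E, C]
Visit N; enqueue F → queue [L, K, G, E, C, F]
Visit L; enqueue D → queue [K, G, E, C, F, D]
Visit K → queue [G, E, C, F, D]
Visit G → queue [E, C, F, D]
Visit E → queue [C, F, D]
Visit C → queue [F, D]
Visit F → queue [D]
Visit D → queue []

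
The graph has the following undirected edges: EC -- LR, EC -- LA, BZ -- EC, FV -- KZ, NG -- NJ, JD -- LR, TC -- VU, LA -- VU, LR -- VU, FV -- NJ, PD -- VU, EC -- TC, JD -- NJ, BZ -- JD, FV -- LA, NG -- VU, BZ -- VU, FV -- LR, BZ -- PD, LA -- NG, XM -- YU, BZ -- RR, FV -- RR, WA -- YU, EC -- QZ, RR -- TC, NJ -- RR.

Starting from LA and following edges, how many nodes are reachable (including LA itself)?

14

BFS from LA visits: LA, VU, NG, FV, EC, TC, PD, LR, BZ, NJ, RR, KZ, QZ, JD
Reachable nodes: 14 of 17 total.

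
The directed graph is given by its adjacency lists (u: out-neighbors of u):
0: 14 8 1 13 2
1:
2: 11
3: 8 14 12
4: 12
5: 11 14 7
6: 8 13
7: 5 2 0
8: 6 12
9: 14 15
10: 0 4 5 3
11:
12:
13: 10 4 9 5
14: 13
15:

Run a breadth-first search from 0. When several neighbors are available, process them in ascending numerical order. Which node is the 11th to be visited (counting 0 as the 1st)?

5

Visit 0; enqueue 1, 2, 8, 13, 14 → queue [1, 2, 8, 13, 14]
Visit 1 → queue [2, 8, 13, 14]
Visit 2; enqueue 11 → queue [8, 13, 14, 11]
Visit 8; enqueue 6, 12 → queue [13, 14, 11, 6, 12]
Visit 13; enqueue 4, 5, 9, 10 → queue [14, 11, 6, 12, 4, 5, 9, 10]
Visit 14 → queue [11, 6, 12, 4, 5, 9, 10]
Visit 11 → queue [6, 12, 4, 5, 9, 10]
Visit 6 → queue [12, 4, 5, 9, 10]
Visit 12 → queue [4, 5, 9, 10]
Visit 4 → queue [5, 9, 10]
Visit 5; enqueue 7 → queue [9, 10, 7]
Visit 9; enqueue 15 → queue [10, 7, 15]
Visit 10; enqueue 3 → queue [7, 15, 3]
Visit 7 → queue [15, 3]
Visit 15 → queue [3]
Visit 3 → queue []

Visit order: 0, 1, 2, 8, 13, 14, 11, 6, 12, 4, 5, 9, 10, 7, 15, 3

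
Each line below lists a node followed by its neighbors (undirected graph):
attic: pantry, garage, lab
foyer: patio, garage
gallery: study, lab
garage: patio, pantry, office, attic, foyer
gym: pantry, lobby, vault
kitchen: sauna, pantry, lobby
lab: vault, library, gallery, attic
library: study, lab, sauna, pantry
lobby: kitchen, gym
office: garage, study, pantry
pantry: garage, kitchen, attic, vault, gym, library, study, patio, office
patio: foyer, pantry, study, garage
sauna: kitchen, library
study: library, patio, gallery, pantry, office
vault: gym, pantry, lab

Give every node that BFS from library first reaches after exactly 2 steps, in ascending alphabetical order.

Level 0: library
Level 1: lab, pantry, sauna, study
Level 2: attic, gallery, garage, gym, kitchen, office, patio, vault
Level 3: foyer, lobby

attic, gallery, garage, gym, kitchen, office, patio, vault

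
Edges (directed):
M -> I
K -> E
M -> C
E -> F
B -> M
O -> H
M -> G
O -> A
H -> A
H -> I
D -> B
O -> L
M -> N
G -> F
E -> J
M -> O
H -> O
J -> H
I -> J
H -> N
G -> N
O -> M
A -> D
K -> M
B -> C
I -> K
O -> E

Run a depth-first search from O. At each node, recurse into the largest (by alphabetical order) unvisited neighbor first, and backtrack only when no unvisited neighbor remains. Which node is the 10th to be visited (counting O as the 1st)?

Visit O
O → M
M → N
M → I
I → K
K → E
E → J
J → H
H → A
A → D
D → B
B → C
E → F
M → G
O → L

Visit order: O, M, N, I, K, E, J, H, A, D, B, C, F, G, L

D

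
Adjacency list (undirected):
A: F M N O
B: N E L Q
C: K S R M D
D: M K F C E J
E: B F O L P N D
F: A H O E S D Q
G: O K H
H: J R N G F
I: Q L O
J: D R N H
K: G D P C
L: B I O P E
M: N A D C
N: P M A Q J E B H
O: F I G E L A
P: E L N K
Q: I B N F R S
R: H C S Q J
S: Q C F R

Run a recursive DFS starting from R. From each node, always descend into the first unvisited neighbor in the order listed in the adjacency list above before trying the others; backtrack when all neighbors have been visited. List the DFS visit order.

R → H → J → D → M → N → P → E → B → L → I → Q → F → A → O → G → K → C → S

Visit R
R → H
H → J
J → D
D → M
M → N
N → P
P → E
E → B
B → L
L → I
I → Q
Q → F
F → A
A → O
O → G
G → K
K → C
C → S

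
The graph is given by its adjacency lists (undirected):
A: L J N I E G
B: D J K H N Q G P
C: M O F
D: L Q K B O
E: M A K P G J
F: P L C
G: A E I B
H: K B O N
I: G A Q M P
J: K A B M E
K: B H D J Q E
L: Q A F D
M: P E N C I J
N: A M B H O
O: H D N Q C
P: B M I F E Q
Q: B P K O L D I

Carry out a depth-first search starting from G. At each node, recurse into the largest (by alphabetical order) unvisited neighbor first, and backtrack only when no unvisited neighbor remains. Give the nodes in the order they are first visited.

G, I, Q, P, M, N, O, H, K, J, E, A, L, F, C, D, B

Visit G
G → I
I → Q
Q → P
P → M
M → N
N → O
O → H
H → K
K → J
J → E
E → A
A → L
L → F
F → C
L → D
D → B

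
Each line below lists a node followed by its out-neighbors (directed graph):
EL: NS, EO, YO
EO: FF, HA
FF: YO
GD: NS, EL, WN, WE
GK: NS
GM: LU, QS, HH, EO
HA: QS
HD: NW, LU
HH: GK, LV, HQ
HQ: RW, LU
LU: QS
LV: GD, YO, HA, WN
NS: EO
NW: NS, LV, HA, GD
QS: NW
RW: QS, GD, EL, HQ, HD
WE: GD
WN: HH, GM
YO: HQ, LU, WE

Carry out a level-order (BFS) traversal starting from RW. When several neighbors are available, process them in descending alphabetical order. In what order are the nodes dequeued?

RW QS HQ HD GD EL NW LU WN WE NS YO EO LV HA HH GM FF GK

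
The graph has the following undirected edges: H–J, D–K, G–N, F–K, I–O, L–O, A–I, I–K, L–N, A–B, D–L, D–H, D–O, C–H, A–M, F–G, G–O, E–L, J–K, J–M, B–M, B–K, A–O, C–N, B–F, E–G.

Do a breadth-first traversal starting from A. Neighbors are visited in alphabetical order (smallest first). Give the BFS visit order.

A, B, I, M, O, F, K, J, D, G, L, H, E, N, C

Visit A; enqueue B, I, M, O → queue [B, I, M, O]
Visit B; enqueue F, K → queue [I, M, O, F, K]
Visit I → queue [M, O, F, K]
Visit M; enqueue J → queue [O, F, K, J]
Visit O; enqueue D, G, L → queue [F, K, J, D, G, L]
Visit F → queue [K, J, D, G, L]
Visit K → queue [J, D, G, L]
Visit J; enqueue H → queue [D, G, L, H]
Visit D → queue [G, L, H]
Visit G; enqueue E, N → queue [L, H, E, N]
Visit L → queue [H, E, N]
Visit H; enqueue C → queue [E, N, C]
Visit E → queue [N, C]
Visit N → queue [C]
Visit C → queue []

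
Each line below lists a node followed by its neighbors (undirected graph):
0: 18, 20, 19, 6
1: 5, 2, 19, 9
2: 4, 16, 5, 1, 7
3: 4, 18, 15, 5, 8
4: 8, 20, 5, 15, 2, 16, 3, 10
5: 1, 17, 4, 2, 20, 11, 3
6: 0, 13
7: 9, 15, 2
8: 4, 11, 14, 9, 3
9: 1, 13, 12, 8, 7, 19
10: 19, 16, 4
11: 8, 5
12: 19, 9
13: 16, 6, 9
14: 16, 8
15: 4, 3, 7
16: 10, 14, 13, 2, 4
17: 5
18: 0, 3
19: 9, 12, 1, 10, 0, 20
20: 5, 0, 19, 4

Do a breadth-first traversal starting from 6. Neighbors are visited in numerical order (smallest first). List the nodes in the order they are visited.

Visit 6; enqueue 0, 13 → queue [0, 13]
Visit 0; enqueue 18, 19, 20 → queue [13, 18, 19, 20]
Visit 13; enqueue 9, 16 → queue [18, 19, 20, 9, 16]
Visit 18; enqueue 3 → queue [19, 20, 9, 16, 3]
Visit 19; enqueue 1, 10, 12 → queue [20, 9, 16, 3, 1, 10, 12]
Visit 20; enqueue 4, 5 → queue [9, 16, 3, 1, 10, 12, 4, 5]
Visit 9; enqueue 7, 8 → queue [16, 3, 1, 10, 12, 4, 5, 7, 8]
Visit 16; enqueue 2, 14 → queue [3, 1, 10, 12, 4, 5, 7, 8, 2, 14]
Visit 3; enqueue 15 → queue [1, 10, 12, 4, 5, 7, 8, 2, 14, 15]
Visit 1 → queue [10, 12, 4, 5, 7, 8, 2, 14, 15]
Visit 10 → queue [12, 4, 5, 7, 8, 2, 14, 15]
Visit 12 → queue [4, 5, 7, 8, 2, 14, 15]
Visit 4 → queue [5, 7, 8, 2, 14, 15]
Visit 5; enqueue 11, 17 → queue [7, 8, 2, 14, 15, 11, 17]
Visit 7 → queue [8, 2, 14, 15, 11, 17]
Visit 8 → queue [2, 14, 15, 11, 17]
Visit 2 → queue [14, 15, 11, 17]
Visit 14 → queue [15, 11, 17]
Visit 15 → queue [11, 17]
Visit 11 → queue [17]
Visit 17 → queue []

6 → 0 → 13 → 18 → 19 → 20 → 9 → 16 → 3 → 1 → 10 → 12 → 4 → 5 → 7 → 8 → 2 → 14 → 15 → 11 → 17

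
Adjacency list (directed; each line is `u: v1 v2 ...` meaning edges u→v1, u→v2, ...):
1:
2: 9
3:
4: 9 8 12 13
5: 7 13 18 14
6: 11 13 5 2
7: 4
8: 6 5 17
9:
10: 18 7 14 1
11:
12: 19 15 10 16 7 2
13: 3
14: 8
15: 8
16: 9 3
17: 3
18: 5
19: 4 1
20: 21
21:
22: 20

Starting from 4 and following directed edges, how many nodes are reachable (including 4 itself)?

BFS from 4 visits: 4, 8, 9, 12, 13, 5, 6, 17, 2, 7, 10, 15, 16, 19, 3, 14, 18, 11, 1
Reachable nodes: 19 of 22 total.

19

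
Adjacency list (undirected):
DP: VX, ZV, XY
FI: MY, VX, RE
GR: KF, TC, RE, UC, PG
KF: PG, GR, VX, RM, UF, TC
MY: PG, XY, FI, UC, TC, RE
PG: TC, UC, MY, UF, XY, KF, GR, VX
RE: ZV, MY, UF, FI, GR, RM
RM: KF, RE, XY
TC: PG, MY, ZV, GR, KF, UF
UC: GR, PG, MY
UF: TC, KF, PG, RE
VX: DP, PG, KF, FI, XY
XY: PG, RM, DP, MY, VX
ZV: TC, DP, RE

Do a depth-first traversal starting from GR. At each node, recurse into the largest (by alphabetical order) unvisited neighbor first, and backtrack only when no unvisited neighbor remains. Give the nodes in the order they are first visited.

Visit GR
GR → UC
UC → PG
PG → XY
XY → VX
VX → KF
KF → UF
UF → TC
TC → ZV
ZV → RE
RE → RM
RE → MY
MY → FI
ZV → DP

GR -> UC -> PG -> XY -> VX -> KF -> UF -> TC -> ZV -> RE -> RM -> MY -> FI -> DP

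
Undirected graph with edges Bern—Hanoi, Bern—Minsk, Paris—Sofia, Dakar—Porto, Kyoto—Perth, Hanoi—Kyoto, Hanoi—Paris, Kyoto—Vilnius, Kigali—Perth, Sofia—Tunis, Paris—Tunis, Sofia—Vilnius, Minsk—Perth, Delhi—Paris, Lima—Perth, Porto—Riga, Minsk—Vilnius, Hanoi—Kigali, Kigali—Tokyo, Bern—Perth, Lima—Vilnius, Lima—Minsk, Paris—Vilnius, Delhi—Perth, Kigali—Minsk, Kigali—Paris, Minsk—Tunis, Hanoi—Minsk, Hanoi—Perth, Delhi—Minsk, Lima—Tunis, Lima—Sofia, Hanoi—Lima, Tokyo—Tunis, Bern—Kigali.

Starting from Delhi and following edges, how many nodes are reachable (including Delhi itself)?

BFS from Delhi visits: Delhi, Perth, Paris, Minsk, Lima, Kyoto, Kigali, Hanoi, Bern, Vilnius, Tunis, Sofia, Tokyo
Reachable nodes: 13 of 16 total.

13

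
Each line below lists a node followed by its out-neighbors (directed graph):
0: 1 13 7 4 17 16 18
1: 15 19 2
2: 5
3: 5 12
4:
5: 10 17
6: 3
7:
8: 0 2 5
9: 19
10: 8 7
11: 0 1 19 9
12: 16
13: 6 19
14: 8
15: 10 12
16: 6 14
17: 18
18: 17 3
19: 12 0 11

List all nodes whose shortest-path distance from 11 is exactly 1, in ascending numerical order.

Level 0: 11
Level 1: 0, 1, 9, 19
Level 2: 2, 4, 7, 12, 13, 15, 16, 17, 18
Level 3: 3, 5, 6, 10, 14
Level 4: 8

0, 1, 9, 19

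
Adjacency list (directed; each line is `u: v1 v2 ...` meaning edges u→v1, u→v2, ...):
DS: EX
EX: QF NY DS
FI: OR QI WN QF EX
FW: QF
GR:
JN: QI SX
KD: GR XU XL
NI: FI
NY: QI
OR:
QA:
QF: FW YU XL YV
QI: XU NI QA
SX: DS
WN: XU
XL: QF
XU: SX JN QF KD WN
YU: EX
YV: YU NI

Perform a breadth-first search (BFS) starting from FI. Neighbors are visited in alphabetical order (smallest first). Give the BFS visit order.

Visit FI; enqueue EX, OR, QF, QI, WN → queue [EX, OR, QF, QI, WN]
Visit EX; enqueue DS, NY → queue [OR, QF, QI, WN, DS, NY]
Visit OR → queue [QF, QI, WN, DS, NY]
Visit QF; enqueue FW, XL, YU, YV → queue [QI, WN, DS, NY, FW, XL, YU, YV]
Visit QI; enqueue NI, QA, XU → queue [WN, DS, NY, FW, XL, YU, YV, NI, QA, XU]
Visit WN → queue [DS, NY, FW, XL, YU, YV, NI, QA, XU]
Visit DS → queue [NY, FW, XL, YU, YV, NI, QA, XU]
Visit NY → queue [FW, XL, YU, YV, NI, QA, XU]
Visit FW → queue [XL, YU, YV, NI, QA, XU]
Visit XL → queue [YU, YV, NI, QA, XU]
Visit YU → queue [YV, NI, QA, XU]
Visit YV → queue [NI, QA, XU]
Visit NI → queue [QA, XU]
Visit QA → queue [XU]
Visit XU; enqueue JN, KD, SX → queue [JN, KD, SX]
Visit JN → queue [KD, SX]
Visit KD; enqueue GR → queue [SX, GR]
Visit SX → queue [GR]
Visit GR → queue []

FI → EX → OR → QF → QI → WN → DS → NY → FW → XL → YU → YV → NI → QA → XU → JN → KD → SX → GR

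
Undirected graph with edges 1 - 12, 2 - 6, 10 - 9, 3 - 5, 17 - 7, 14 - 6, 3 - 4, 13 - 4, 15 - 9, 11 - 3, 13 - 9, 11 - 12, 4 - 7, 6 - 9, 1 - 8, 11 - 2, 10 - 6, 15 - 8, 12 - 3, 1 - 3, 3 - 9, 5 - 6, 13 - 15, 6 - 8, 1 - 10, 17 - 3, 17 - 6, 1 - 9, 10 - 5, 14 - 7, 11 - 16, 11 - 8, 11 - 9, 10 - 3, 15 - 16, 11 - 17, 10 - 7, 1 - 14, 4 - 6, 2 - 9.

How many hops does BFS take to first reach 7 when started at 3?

Level 0: 3
Level 1: 1, 4, 5, 9, 10, 11, 12, 17
Level 2: 2, 6, 7, 8, 13, 14, 15, 16
7 first appears at level 2.

2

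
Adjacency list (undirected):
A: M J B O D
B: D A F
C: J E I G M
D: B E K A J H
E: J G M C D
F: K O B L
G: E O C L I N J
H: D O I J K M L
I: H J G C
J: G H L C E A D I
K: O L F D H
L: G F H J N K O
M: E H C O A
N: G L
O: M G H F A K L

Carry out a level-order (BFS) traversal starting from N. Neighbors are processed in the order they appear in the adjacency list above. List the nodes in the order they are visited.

N, G, L, E, O, C, I, J, F, H, K, M, D, A, B

Visit N; enqueue G, L → queue [G, L]
Visit G; enqueue E, O, C, I, J → queue [L, E, O, C, I, J]
Visit L; enqueue F, H, K → queue [E, O, C, I, J, F, H, K]
Visit E; enqueue M, D → queue [O, C, I, J, F, H, K, M, D]
Visit O; enqueue A → queue [C, I, J, F, H, K, M, D, A]
Visit C → queue [I, J, F, H, K, M, D, A]
Visit I → queue [J, F, H, K, M, D, A]
Visit J → queue [F, H, K, M, D, A]
Visit F; enqueue B → queue [H, K, M, D, A, B]
Visit H → queue [K, M, D, A, B]
Visit K → queue [M, D, A, B]
Visit M → queue [D, A, B]
Visit D → queue [A, B]
Visit A → queue [B]
Visit B → queue []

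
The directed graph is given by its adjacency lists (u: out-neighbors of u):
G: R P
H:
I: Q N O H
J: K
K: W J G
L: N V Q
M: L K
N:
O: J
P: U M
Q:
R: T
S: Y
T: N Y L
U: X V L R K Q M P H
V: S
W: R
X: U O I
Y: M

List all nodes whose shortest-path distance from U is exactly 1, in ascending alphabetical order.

Level 0: U
Level 1: H, K, L, M, P, Q, R, V, X
Level 2: G, I, J, N, O, S, T, W
Level 3: Y

H, K, L, M, P, Q, R, V, X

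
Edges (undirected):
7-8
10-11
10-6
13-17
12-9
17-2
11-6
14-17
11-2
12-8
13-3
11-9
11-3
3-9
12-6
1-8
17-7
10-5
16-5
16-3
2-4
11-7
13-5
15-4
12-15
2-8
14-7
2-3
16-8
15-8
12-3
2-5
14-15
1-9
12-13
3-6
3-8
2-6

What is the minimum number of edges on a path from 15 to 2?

Level 0: 15
Level 1: 4, 8, 12, 14
Level 2: 1, 2, 3, 6, 7, 9, 13, 16, 17
Level 3: 5, 10, 11
2 first appears at level 2.

2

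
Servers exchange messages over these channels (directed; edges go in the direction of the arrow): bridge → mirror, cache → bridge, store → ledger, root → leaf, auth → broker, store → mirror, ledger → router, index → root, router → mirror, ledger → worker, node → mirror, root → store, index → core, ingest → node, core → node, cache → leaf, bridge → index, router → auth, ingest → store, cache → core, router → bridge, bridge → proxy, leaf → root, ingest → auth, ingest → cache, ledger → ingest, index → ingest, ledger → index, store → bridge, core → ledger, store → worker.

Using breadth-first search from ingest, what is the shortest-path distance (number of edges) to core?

2

Level 0: ingest
Level 1: auth, cache, node, store
Level 2: bridge, broker, core, leaf, ledger, mirror, worker
Level 3: index, proxy, root, router
core first appears at level 2.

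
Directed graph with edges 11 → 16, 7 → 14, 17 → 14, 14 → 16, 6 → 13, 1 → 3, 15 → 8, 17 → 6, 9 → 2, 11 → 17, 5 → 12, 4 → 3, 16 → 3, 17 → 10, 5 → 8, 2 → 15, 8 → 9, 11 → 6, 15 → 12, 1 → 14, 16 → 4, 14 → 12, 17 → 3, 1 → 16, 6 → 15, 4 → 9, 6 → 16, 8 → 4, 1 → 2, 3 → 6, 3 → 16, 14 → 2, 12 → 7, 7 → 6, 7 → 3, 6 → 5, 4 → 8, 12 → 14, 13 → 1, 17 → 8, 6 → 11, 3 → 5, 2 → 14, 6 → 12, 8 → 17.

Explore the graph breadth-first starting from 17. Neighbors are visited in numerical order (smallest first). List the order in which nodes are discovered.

Visit 17; enqueue 3, 6, 8, 10, 14 → queue [3, 6, 8, 10, 14]
Visit 3; enqueue 5, 16 → queue [6, 8, 10, 14, 5, 16]
Visit 6; enqueue 11, 12, 13, 15 → queue [8, 10, 14, 5, 16, 11, 12, 13, 15]
Visit 8; enqueue 4, 9 → queue [10, 14, 5, 16, 11, 12, 13, 15, 4, 9]
Visit 10 → queue [14, 5, 16, 11, 12, 13, 15, 4, 9]
Visit 14; enqueue 2 → queue [5, 16, 11, 12, 13, 15, 4, 9, 2]
Visit 5 → queue [16, 11, 12, 13, 15, 4, 9, 2]
Visit 16 → queue [11, 12, 13, 15, 4, 9, 2]
Visit 11 → queue [12, 13, 15, 4, 9, 2]
Visit 12; enqueue 7 → queue [13, 15, 4, 9, 2, 7]
Visit 13; enqueue 1 → queue [15, 4, 9, 2, 7, 1]
Visit 15 → queue [4, 9, 2, 7, 1]
Visit 4 → queue [9, 2, 7, 1]
Visit 9 → queue [2, 7, 1]
Visit 2 → queue [7, 1]
Visit 7 → queue [1]
Visit 1 → queue []

17 -> 3 -> 6 -> 8 -> 10 -> 14 -> 5 -> 16 -> 11 -> 12 -> 13 -> 15 -> 4 -> 9 -> 2 -> 7 -> 1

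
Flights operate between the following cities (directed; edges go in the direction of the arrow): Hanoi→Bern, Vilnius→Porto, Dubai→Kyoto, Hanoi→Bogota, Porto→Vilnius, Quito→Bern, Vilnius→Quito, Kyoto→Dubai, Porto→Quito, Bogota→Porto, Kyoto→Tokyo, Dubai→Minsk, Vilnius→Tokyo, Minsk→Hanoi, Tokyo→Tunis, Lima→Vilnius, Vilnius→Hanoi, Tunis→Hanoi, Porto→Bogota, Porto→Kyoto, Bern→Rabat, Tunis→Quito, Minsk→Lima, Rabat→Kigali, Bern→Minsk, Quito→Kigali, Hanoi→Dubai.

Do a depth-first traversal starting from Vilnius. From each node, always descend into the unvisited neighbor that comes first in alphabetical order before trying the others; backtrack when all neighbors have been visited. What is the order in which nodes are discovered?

Vilnius -> Hanoi -> Bern -> Minsk -> Lima -> Rabat -> Kigali -> Bogota -> Porto -> Kyoto -> Dubai -> Tokyo -> Tunis -> Quito

Visit Vilnius
Vilnius → Hanoi
Hanoi → Bern
Bern → Minsk
Minsk → Lima
Bern → Rabat
Rabat → Kigali
Hanoi → Bogota
Bogota → Porto
Porto → Kyoto
Kyoto → Dubai
Kyoto → Tokyo
Tokyo → Tunis
Tunis → Quito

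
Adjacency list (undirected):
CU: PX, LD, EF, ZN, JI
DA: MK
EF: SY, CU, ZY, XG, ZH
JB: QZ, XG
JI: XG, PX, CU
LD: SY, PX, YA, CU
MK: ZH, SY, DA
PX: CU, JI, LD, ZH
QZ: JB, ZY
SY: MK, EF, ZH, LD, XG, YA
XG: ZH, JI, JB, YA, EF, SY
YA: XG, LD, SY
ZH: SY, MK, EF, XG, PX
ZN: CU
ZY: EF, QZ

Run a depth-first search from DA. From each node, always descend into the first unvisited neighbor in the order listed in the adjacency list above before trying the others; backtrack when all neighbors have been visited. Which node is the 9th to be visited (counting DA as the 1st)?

Visit DA
DA → MK
MK → ZH
ZH → SY
SY → EF
EF → CU
CU → PX
PX → JI
JI → XG
XG → JB
JB → QZ
QZ → ZY
XG → YA
YA → LD
CU → ZN

Visit order: DA, MK, ZH, SY, EF, CU, PX, JI, XG, JB, QZ, ZY, YA, LD, ZN

XG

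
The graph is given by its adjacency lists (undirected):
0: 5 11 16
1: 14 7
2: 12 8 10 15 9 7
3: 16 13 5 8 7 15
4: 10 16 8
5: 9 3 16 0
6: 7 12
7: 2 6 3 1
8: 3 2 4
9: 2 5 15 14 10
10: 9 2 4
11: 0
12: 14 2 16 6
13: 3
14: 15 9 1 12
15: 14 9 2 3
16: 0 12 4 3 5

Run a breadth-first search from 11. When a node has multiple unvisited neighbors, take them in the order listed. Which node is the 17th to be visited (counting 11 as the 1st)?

1

Visit 11; enqueue 0 → queue [0]
Visit 0; enqueue 5, 16 → queue [5, 16]
Visit 5; enqueue 9, 3 → queue [16, 9, 3]
Visit 16; enqueue 12, 4 → queue [9, 3, 12, 4]
Visit 9; enqueue 2, 15, 14, 10 → queue [3, 12, 4, 2, 15, 14, 10]
Visit 3; enqueue 13, 8, 7 → queue [12, 4, 2, 15, 14, 10, 13, 8, 7]
Visit 12; enqueue 6 → queue [4, 2, 15, 14, 10, 13, 8, 7, 6]
Visit 4 → queue [2, 15, 14, 10, 13, 8, 7, 6]
Visit 2 → queue [15, 14, 10, 13, 8, 7, 6]
Visit 15 → queue [14, 10, 13, 8, 7, 6]
Visit 14; enqueue 1 → queue [10, 13, 8, 7, 6, 1]
Visit 10 → queue [13, 8, 7, 6, 1]
Visit 13 → queue [8, 7, 6, 1]
Visit 8 → queue [7, 6, 1]
Visit 7 → queue [6, 1]
Visit 6 → queue [1]
Visit 1 → queue []

Visit order: 11, 0, 5, 16, 9, 3, 12, 4, 2, 15, 14, 10, 13, 8, 7, 6, 1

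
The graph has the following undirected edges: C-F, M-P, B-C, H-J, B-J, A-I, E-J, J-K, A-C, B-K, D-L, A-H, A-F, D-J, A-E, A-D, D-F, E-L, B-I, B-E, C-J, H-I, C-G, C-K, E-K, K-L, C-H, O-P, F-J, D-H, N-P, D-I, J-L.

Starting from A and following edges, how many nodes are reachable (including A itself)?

12

BFS from A visits: A, I, H, F, E, D, C, B, J, L, K, G
Reachable nodes: 12 of 16 total.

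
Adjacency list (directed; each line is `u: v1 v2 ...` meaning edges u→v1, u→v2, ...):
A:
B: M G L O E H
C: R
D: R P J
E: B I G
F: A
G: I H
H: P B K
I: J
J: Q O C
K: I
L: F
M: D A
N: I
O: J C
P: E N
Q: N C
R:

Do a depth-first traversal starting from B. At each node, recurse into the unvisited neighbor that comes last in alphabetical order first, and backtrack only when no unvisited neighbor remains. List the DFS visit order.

B -> O -> J -> Q -> N -> I -> C -> R -> M -> D -> P -> E -> G -> H -> K -> A -> L -> F

Visit B
B → O
O → J
J → Q
Q → N
N → I
Q → C
C → R
B → M
M → D
D → P
P → E
E → G
G → H
H → K
M → A
B → L
L → F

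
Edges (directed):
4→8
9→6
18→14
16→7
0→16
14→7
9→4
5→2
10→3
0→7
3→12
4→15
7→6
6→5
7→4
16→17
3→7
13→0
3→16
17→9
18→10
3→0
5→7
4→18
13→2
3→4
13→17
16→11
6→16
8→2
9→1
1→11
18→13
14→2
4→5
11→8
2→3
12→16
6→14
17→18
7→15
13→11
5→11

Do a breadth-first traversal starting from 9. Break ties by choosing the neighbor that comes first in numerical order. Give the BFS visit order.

Visit 9; enqueue 1, 4, 6 → queue [1, 4, 6]
Visit 1; enqueue 11 → queue [4, 6, 11]
Visit 4; enqueue 5, 8, 15, 18 → queue [6, 11, 5, 8, 15, 18]
Visit 6; enqueue 14, 16 → queue [11, 5, 8, 15, 18, 14, 16]
Visit 11 → queue [5, 8, 15, 18, 14, 16]
Visit 5; enqueue 2, 7 → queue [8, 15, 18, 14, 16, 2, 7]
Visit 8 → queue [15, 18, 14, 16, 2, 7]
Visit 15 → queue [18, 14, 16, 2, 7]
Visit 18; enqueue 10, 13 → queue [14, 16, 2, 7, 10, 13]
Visit 14 → queue [16, 2, 7, 10, 13]
Visit 16; enqueue 17 → queue [2, 7, 10, 13, 17]
Visit 2; enqueue 3 → queue [7, 10, 13, 17, 3]
Visit 7 → queue [10, 13, 17, 3]
Visit 10 → queue [13, 17, 3]
Visit 13; enqueue 0 → queue [17, 3, 0]
Visit 17 → queue [3, 0]
Visit 3; enqueue 12 → queue [0, 12]
Visit 0 → queue [12]
Visit 12 → queue []

9 → 1 → 4 → 6 → 11 → 5 → 8 → 15 → 18 → 14 → 16 → 2 → 7 → 10 → 13 → 17 → 3 → 0 → 12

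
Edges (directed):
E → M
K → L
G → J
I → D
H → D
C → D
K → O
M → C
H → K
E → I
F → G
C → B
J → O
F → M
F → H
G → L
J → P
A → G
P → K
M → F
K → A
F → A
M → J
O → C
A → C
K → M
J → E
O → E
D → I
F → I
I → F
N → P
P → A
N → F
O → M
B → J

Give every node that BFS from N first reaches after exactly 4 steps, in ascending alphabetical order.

Level 0: N
Level 1: F, P
Level 2: A, G, H, I, K, M
Level 3: C, D, J, L, O
Level 4: B, E

B, E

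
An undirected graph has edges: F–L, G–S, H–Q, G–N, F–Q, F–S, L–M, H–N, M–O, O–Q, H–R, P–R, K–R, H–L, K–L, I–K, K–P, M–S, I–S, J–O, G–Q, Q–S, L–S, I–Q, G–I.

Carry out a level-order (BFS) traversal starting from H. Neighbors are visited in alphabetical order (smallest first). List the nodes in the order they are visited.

Visit H; enqueue L, N, Q, R → queue [L, N, Q, R]
Visit L; enqueue F, K, M, S → queue [N, Q, R, F, K, M, S]
Visit N; enqueue G → queue [Q, R, F, K, M, S, G]
Visit Q; enqueue I, O → queue [R, F, K, M, S, G, I, O]
Visit R; enqueue P → queue [F, K, M, S, G, I, O, P]
Visit F → queue [K, M, S, G, I, O, P]
Visit K → queue [M, S, G, I, O, P]
Visit M → queue [S, G, I, O, P]
Visit S → queue [G, I, O, P]
Visit G → queue [I, O, P]
Visit I → queue [O, P]
Visit O; enqueue J → queue [P, J]
Visit P → queue [J]
Visit J → queue []

H -> L -> N -> Q -> R -> F -> K -> M -> S -> G -> I -> O -> P -> J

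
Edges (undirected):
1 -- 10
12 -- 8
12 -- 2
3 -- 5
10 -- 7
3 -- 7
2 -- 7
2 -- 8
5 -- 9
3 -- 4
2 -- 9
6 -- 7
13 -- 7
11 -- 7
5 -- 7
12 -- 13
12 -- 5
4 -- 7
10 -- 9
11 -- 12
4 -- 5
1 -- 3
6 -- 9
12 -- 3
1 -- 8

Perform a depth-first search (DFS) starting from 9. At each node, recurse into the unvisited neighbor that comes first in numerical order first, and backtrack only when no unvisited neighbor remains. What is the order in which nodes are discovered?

Visit 9
9 → 2
2 → 7
7 → 3
3 → 1
1 → 8
8 → 12
12 → 5
5 → 4
12 → 11
12 → 13
1 → 10
7 → 6

9 → 2 → 7 → 3 → 1 → 8 → 12 → 5 → 4 → 11 → 13 → 10 → 6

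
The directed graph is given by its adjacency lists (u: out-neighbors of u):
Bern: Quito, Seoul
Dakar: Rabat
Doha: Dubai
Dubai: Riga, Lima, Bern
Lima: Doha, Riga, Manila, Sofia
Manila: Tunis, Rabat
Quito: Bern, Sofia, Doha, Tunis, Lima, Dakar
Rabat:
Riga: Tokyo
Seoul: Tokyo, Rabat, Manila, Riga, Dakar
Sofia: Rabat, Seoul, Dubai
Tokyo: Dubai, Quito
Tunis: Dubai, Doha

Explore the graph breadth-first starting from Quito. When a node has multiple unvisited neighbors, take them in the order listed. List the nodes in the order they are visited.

Visit Quito; enqueue Bern, Sofia, Doha, Tunis, Lima, Dakar → queue [Bern, Sofia, Doha, Tunis, Lima, Dakar]
Visit Bern; enqueue Seoul → queue [Sofia, Doha, Tunis, Lima, Dakar, Seoul]
Visit Sofia; enqueue Rabat, Dubai → queue [Doha, Tunis, Lima, Dakar, Seoul, Rabat, Dubai]
Visit Doha → queue [Tunis, Lima, Dakar, Seoul, Rabat, Dubai]
Visit Tunis → queue [Lima, Dakar, Seoul, Rabat, Dubai]
Visit Lima; enqueue Riga, Manila → queue [Dakar, Seoul, Rabat, Dubai, Riga, Manila]
Visit Dakar → queue [Seoul, Rabat, Dubai, Riga, Manila]
Visit Seoul; enqueue Tokyo → queue [Rabat, Dubai, Riga, Manila, Tokyo]
Visit Rabat → queue [Dubai, Riga, Manila, Tokyo]
Visit Dubai → queue [Riga, Manila, Tokyo]
Visit Riga → queue [Manila, Tokyo]
Visit Manila → queue [Tokyo]
Visit Tokyo → queue []

Quito -> Bern -> Sofia -> Doha -> Tunis -> Lima -> Dakar -> Seoul -> Rabat -> Dubai -> Riga -> Manila -> Tokyo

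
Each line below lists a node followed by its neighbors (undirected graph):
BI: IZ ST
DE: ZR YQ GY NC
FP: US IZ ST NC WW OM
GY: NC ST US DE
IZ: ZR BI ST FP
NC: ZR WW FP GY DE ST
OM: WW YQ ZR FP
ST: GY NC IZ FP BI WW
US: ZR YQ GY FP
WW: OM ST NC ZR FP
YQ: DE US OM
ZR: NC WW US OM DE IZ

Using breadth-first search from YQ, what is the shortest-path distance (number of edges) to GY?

Level 0: YQ
Level 1: DE, OM, US
Level 2: FP, GY, NC, WW, ZR
Level 3: IZ, ST
Level 4: BI
GY first appears at level 2.

2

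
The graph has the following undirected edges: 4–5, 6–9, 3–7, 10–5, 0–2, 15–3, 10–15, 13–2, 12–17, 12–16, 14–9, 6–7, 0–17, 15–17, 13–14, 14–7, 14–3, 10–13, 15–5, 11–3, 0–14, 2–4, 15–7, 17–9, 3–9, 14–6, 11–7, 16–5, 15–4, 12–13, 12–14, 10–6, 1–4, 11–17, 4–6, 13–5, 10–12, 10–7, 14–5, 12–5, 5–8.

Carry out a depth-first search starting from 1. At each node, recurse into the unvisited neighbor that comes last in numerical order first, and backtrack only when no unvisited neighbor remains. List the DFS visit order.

1, 4, 15, 17, 12, 16, 5, 14, 13, 10, 7, 11, 3, 9, 6, 2, 0, 8

Visit 1
1 → 4
4 → 15
15 → 17
17 → 12
12 → 16
16 → 5
5 → 14
14 → 13
13 → 10
10 → 7
7 → 11
11 → 3
3 → 9
9 → 6
13 → 2
2 → 0
5 → 8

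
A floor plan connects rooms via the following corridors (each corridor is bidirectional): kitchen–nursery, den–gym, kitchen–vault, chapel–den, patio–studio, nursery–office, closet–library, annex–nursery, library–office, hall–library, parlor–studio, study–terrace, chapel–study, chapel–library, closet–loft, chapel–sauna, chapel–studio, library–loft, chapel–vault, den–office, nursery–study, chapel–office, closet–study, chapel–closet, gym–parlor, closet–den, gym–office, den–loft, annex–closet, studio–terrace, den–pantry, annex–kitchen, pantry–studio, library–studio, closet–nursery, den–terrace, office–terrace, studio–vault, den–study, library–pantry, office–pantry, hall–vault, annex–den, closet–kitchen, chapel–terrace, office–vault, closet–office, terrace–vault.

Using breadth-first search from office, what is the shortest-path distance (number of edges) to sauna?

Level 0: office
Level 1: chapel, closet, den, gym, library, nursery, pantry, terrace, vault
Level 2: annex, hall, kitchen, loft, parlor, sauna, studio, study
Level 3: patio
sauna first appears at level 2.

2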